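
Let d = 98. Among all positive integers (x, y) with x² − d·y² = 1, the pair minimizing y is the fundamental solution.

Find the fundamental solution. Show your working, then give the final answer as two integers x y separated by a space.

99 10

[9; 1,8,1,18] for √98; ℓ=4 ⇒ convergent index 3
i=0: a=9 ⇒ p=9, q=1
i=1: a=1 ⇒ p=10, q=1
i=2: a=8 ⇒ p=89, q=9
i=3: a=1 ⇒ p=99, q=10
(x₁, y₁) = (99, 10);  99² − 98·10² = 1 ✓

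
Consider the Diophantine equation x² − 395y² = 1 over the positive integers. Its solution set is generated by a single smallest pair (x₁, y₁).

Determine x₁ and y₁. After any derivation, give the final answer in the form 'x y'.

159 8

√395 = [19; 1,6,1,38, …], period ℓ=4 (even) → k=3
i=0: a=19 ⇒ p=19, q=1
i=1: a=1 ⇒ p=20, q=1
i=2: a=6 ⇒ p=139, q=7
i=3: a=1 ⇒ p=159, q=8
(x₁, y₁) = (159, 8);  159² − 395·8² = 1 ✓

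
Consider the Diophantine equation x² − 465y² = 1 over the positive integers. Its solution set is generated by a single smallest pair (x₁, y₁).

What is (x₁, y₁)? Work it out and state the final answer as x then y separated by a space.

15871 736

√465 = [21; 1,1,3,2,2,2,3,1,1,42, …], period ℓ=10 (even) → k=9
a_0=21:  p_0=21·1+0=21,  q_0=21·0+1=1
…
a_4=2:  p_4=2·151+43=345,  q_4=2·7+2=16
…
a_6=2:  p_6=2·841+345=2027,  q_6=2·39+16=94
…
a_8=1:  p_8=1·6922+2027=8949,  q_8=1·321+94=415
a_9=1:  p_9=1·8949+6922=15871,  q_9=1·415+321=736
(x₁, y₁) = (15871, 736);  15871² − 465·736² = 1 ✓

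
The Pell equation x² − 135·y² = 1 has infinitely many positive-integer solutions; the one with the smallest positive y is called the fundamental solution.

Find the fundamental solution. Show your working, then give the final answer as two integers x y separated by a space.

244 21

√135 = [11; 1,1,1,1,1,1,1,22, …], period ℓ=8 (even) → k=7
k=0  a_k=11  p_k/q_k = 11/1
k=1  a_k=1  p_k/q_k = 12/1
…
k=3  a_k=1  p_k/q_k = 35/3
…
k=6  a_k=1  p_k/q_k = 151/13
k=7  a_k=1  p_k/q_k = 244/21
→ (244, 21).  Check: 244²=59536, 135·21²=59535, difference 1.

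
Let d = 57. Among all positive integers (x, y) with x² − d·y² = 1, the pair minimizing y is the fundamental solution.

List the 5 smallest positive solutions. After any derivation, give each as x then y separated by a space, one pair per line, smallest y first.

151 20
45601 6040
13771351 1824060
4158902401 550860080
1255974753751 166357920100

[7; 1,1,4,1,1,14] for √57; ℓ=6 ⇒ convergent index 5
step 0: (7, 1)  from 7·(1,0) + (0,1)
step 1: (8, 1)  from 1·(7,1) + (1,0)
step 2: (15, 2)  from 1·(8,1) + (7,1)
…
step 4: (83, 11)  from 1·(68,9) + (15,2)
step 5: (151, 20)  from 1·(83,11) + (68,9)
(x₁, y₁) = (151, 20);  151² − 57·20² = 1 ✓
k=2:  x_2 = 151·151+57·20·20 = 45601,  y_2 = 151·20+20·151 = 6040
k=3:  x_3 = 151·45601+57·20·6040 = 13771351,  y_3 = 151·6040+20·45601 = 1824060
k=4:  x_4 = 151·13771351+57·20·1824060 = 4158902401,  y_4 = 151·1824060+20·13771351 = 550860080
k=5:  x_5 = 151·4158902401+57·20·550860080 = 1255974753751,  y_5 = 151·550860080+20·4158902401 = 166357920100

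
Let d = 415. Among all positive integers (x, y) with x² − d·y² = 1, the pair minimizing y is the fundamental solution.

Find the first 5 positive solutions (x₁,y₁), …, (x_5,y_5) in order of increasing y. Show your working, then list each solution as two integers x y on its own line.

18412804 903849
678062702284831 33284788965192
24970071273761872339444 1225732590794885332887
919538056459614718055705397121 45138347901436822389057205104
33862548008263614468078655355989935124 1662247105585933832332453329850170345

[20; 2,1,2,4,6,…,1,2,40] for √415; ℓ=16 ⇒ convergent index 15
step 0: (20, 1)  from 20·(1,0) + (0,1)
…
step 2: (61, 3)  from 1·(41,2) + (20,1)
…
step 4: (713, 35)  from 4·(163,8) + (61,3)
…
step 9: (43534, 2137)  from 1·(33939,1666) + (9595,471)
step 10: (77473, 3803)  from 1·(43534,2137) + (33939,1666)
step 11: (508372, 24955)  from 6·(77473,3803) + (43534,2137)
step 12: (2110961, 103623)  from 4·(508372,24955) + (77473,3803)
…
step 14: (6841255, 335824)  from 1·(4730294,232201) + (2110961,103623)
step 15: (18412804, 903849)  from 2·(6841255,335824) + (4730294,232201)
(x₁, y₁) = (18412804, 903849);  18412804² − 415·903849² = 1 ✓
k=2:  x_2 = 18412804·18412804+415·903849·903849 = 678062702284831,  y_2 = 18412804·903849+903849·18412804 = 33284788965192
k=3:  x_3 = 18412804·678062702284831+415·903849·33284788965192 = 24970071273761872339444,  y_3 = 18412804·33284788965192+903849·678062702284831 = 1225732590794885332887
k=4:  x_4 = 18412804·24970071273761872339444+415·903849·1225732590794885332887 = 919538056459614718055705397121,  y_4 = 18412804·1225732590794885332887+903849·24970071273761872339444 = 45138347901436822389057205104
k=5:  x_5 = 18412804·919538056459614718055705397121+415·903849·45138347901436822389057205104 = 33862548008263614468078655355989935124,  y_5 = 18412804·45138347901436822389057205104+903849·919538056459614718055705397121 = 1662247105585933832332453329850170345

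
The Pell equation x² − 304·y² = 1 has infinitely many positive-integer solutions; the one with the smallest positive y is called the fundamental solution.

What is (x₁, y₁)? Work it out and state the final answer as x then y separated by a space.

d=304: √d = [17; 2,3,2,1,1,1,1,1,2,3,2,34] (ℓ=12, even), read p_11/q_11
i=0: a=17 ⇒ p=17, q=1
…
i=5: a=1 ⇒ p=680, q=39
…
i=8: a=1 ⇒ p=2842, q=163
…
i=10: a=3 ⇒ p=25177, q=1444
i=11: a=2 ⇒ p=57799, q=3315
fundamental: x₁=57799, y₁=3315  (since 3340724401 − 304·10989225 = 1)

57799 3315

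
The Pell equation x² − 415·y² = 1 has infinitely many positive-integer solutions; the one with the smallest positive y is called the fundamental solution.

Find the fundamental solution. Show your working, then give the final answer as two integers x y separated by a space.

18412804 903849

√415 = [20; 2,1,2,4,6,…,1,2,40, …], period ℓ=16 (even) → k=15
k=0  a_k=20  p_k/q_k = 20/1
k=1  a_k=2  p_k/q_k = 41/2
k=2  a_k=1  p_k/q_k = 61/3
k=3  a_k=2  p_k/q_k = 163/8
…
k=8  a_k=3  p_k/q_k = 33939/1666
k=9  a_k=1  p_k/q_k = 43534/2137
…
k=11  a_k=6  p_k/q_k = 508372/24955
k=12  a_k=4  p_k/q_k = 2110961/103623
…
k=14  a_k=1  p_k/q_k = 6841255/335824
k=15  a_k=2  p_k/q_k = 18412804/903849
(x₁, y₁) = (18412804, 903849);  18412804² − 415·903849² = 1 ✓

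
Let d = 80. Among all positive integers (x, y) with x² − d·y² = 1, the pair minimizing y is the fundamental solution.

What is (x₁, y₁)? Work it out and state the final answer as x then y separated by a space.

9 1

d=80: √d = [8; 1,16] (ℓ=2, even), read p_1/q_1
a_0=8:  p_0=8·1+0=8,  q_0=8·0+1=1
a_1=1:  p_1=1·8+1=9,  q_1=1·1+0=1
fundamental: x₁=9, y₁=1  (since 81 − 80·1 = 1)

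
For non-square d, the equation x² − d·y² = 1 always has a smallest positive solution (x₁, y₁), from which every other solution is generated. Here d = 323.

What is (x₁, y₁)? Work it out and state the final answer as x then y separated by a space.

√323 = [17; 1,34, …], period ℓ=2 (even) → k=1
k=0  a_k=17  p_k/q_k = 17/1
k=1  a_k=1  p_k/q_k = 18/1
→ (18, 1).  Check: 18²=324, 323·1²=323, difference 1.

18 1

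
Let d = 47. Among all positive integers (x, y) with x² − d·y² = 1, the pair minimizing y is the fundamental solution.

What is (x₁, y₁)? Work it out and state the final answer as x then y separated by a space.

48 7

d=47: √d = [6; 1,5,1,12] (ℓ=4, even), read p_3/q_3
i=0: a=6 ⇒ p=6, q=1
…
i=2: a=5 ⇒ p=41, q=6
i=3: a=1 ⇒ p=48, q=7
fundamental: x₁=48, y₁=7  (since 2304 − 47·49 = 1)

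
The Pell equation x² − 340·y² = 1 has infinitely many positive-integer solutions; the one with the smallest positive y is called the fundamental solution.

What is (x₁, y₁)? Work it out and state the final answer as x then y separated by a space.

√340 = [18; 2,3,1,1,1,…,3,2,36, …], period ℓ=14 (even) → k=13
i=0: a=18 ⇒ p=18, q=1
i=1: a=2 ⇒ p=37, q=2
i=2: a=3 ⇒ p=129, q=7
…
i=5: a=1 ⇒ p=461, q=25
i=6: a=1 ⇒ p=756, q=41
i=7: a=8 ⇒ p=6509, q=353
i=8: a=1 ⇒ p=7265, q=394
i=9: a=1 ⇒ p=13774, q=747
…
i=12: a=3 ⇒ p=125478, q=6805
i=13: a=2 ⇒ p=285769, q=15498
fundamental: x₁=285769, y₁=15498  (since 81663921361 − 340·240188004 = 1)

285769 15498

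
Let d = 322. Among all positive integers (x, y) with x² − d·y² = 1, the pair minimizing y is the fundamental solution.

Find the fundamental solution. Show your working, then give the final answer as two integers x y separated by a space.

323 18

√322 → a₀=17, period (1,16,1,34); ℓ=4 even so k=3
step 0: (17, 1)  from 17·(1,0) + (0,1)
…
step 2: (305, 17)  from 16·(18,1) + (17,1)
step 3: (323, 18)  from 1·(305,17) + (18,1)
fundamental: x₁=323, y₁=18  (since 104329 − 322·324 = 1)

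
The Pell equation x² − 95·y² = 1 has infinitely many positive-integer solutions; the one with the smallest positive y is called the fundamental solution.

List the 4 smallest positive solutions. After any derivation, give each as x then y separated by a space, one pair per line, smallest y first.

[9; 1,2,1,18] for √95; ℓ=4 ⇒ convergent index 3
i=0: a=9 ⇒ p=9, q=1
…
i=2: a=2 ⇒ p=29, q=3
i=3: a=1 ⇒ p=39, q=4
(x₁, y₁) = (39, 4);  39² − 95·4² = 1 ✓
k=2:  x_2 = 39·39+95·4·4 = 3041,  y_2 = 39·4+4·39 = 312
k=3:  x_3 = 39·3041+95·4·312 = 237159,  y_3 = 39·312+4·3041 = 24332
k=4:  x_4 = 39·237159+95·4·24332 = 18495361,  y_4 = 39·24332+4·237159 = 1897584

39 4
3041 312
237159 24332
18495361 1897584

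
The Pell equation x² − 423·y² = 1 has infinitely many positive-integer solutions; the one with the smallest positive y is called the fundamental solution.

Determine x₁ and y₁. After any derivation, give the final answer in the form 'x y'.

4607 224

[20; 1,1,3,4,3,1,1,40] for √423; ℓ=8 ⇒ convergent index 7
k=0  a_k=20  p_k/q_k = 20/1
k=1  a_k=1  p_k/q_k = 21/1
k=2  a_k=1  p_k/q_k = 41/2
…
k=4  a_k=4  p_k/q_k = 617/30
k=5  a_k=3  p_k/q_k = 1995/97
k=6  a_k=1  p_k/q_k = 2612/127
k=7  a_k=1  p_k/q_k = 4607/224
→ (4607, 224).  Check: 4607²=21224449, 423·224²=21224448, difference 1.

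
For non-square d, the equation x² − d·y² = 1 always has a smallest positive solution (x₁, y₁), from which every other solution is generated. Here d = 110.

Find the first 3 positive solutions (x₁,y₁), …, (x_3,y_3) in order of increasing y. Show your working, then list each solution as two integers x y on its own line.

[10; 2,20] for √110; ℓ=2 ⇒ convergent index 1
a_0=10:  p_0=10·1+0=10,  q_0=10·0+1=1
a_1=2:  p_1=2·10+1=21,  q_1=2·1+0=2
fundamental: x₁=21, y₁=2  (since 441 − 110·4 = 1)
k=2:  x_2 = 21·21+110·2·2 = 881,  y_2 = 21·2+2·21 = 84
k=3:  x_3 = 21·881+110·2·84 = 36981,  y_3 = 21·84+2·881 = 3526

21 2
881 84
36981 3526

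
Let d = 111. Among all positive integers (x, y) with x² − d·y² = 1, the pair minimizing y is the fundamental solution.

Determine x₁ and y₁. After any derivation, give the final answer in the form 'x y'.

295 28

d=111: √d = [10; 1,1,6,1,1,20] (ℓ=6, even), read p_5/q_5
step 0: (10, 1)  from 10·(1,0) + (0,1)
step 1: (11, 1)  from 1·(10,1) + (1,0)
…
step 3: (137, 13)  from 6·(21,2) + (11,1)
step 4: (158, 15)  from 1·(137,13) + (21,2)
step 5: (295, 28)  from 1·(158,15) + (137,13)
(x₁, y₁) = (295, 28);  295² − 111·28² = 1 ✓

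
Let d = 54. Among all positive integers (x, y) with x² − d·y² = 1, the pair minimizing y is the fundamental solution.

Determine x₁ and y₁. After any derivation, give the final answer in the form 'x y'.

√54 → a₀=7, period (2,1,6,1,2,14); ℓ=6 even so k=5
i=0: a=7 ⇒ p=7, q=1
…
i=3: a=6 ⇒ p=147, q=20
i=4: a=1 ⇒ p=169, q=23
i=5: a=2 ⇒ p=485, q=66
→ (485, 66).  Check: 485²=235225, 54·66²=235224, difference 1.

485 66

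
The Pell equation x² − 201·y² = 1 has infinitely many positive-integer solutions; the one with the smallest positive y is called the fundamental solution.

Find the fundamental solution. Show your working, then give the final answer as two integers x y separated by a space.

d=201: √d = [14; 5,1,1,1,2,…,1,5,28] (ℓ=14, even), read p_13/q_13
i=0: a=14 ⇒ p=14, q=1
…
i=3: a=1 ⇒ p=156, q=11
i=4: a=1 ⇒ p=241, q=17
…
i=6: a=1 ⇒ p=879, q=62
…
i=9: a=2 ⇒ p=24768, q=1747
i=10: a=1 ⇒ p=33317, q=2350
…
i=12: a=1 ⇒ p=91402, q=6447
i=13: a=5 ⇒ p=515095, q=36332
→ (515095, 36332).  Check: 515095²=265322859025, 201·36332²=265322859024, difference 1.

515095 36332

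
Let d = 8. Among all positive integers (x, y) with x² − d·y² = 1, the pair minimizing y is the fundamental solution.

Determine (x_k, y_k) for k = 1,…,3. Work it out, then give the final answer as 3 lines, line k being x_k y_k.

3 1
17 6
99 35

[2; 1,4] for √8; ℓ=2 ⇒ convergent index 1
k=0  a_k=2  p_k/q_k = 2/1
k=1  a_k=1  p_k/q_k = 3/1
(x₁, y₁) = (3, 1);  3² − 8·1² = 1 ✓
n=2: (3,1)∘(3,1) = (3·3+8·1·1, 3·1+1·3) = (17,6)
n=3: (17,6)∘(3,1) = (3·17+8·1·6, 3·6+1·17) = (99,35)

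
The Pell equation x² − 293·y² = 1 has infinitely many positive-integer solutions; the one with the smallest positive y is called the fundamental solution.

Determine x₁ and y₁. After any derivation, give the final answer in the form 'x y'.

12320649 719780

[17; 8,1,1,8,34] for √293; ℓ=5 ⇒ convergent index 9
i=0: a=17 ⇒ p=17, q=1
…
i=3: a=1 ⇒ p=291, q=17
…
i=5: a=34 ⇒ p=84679, q=4947
i=6: a=8 ⇒ p=679914, q=39721
i=7: a=1 ⇒ p=764593, q=44668
i=8: a=1 ⇒ p=1444507, q=84389
i=9: a=8 ⇒ p=12320649, q=719780
(x₁, y₁) = (12320649, 719780);  12320649² − 293·719780² = 1 ✓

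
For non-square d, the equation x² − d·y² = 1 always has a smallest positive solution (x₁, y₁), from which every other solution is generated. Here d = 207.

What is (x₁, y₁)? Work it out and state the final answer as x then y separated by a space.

√207 = [14; 2,1,1,2,1,1,2,28, …], period ℓ=8 (even) → k=7
step 0: (14, 1)  from 14·(1,0) + (0,1)
…
step 2: (43, 3)  from 1·(29,2) + (14,1)
step 3: (72, 5)  from 1·(43,3) + (29,2)
step 4: (187, 13)  from 2·(72,5) + (43,3)
step 5: (259, 18)  from 1·(187,13) + (72,5)
step 6: (446, 31)  from 1·(259,18) + (187,13)
step 7: (1151, 80)  from 2·(446,31) + (259,18)
fundamental: x₁=1151, y₁=80  (since 1324801 − 207·6400 = 1)

1151 80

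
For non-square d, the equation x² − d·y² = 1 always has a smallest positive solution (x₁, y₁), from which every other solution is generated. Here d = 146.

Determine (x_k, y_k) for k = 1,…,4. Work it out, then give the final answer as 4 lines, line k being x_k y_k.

√146 → a₀=12, period (12,24); ℓ=2 even so k=1
i=0: a=12 ⇒ p=12, q=1
i=1: a=12 ⇒ p=145, q=12
→ (145, 12).  Check: 145²=21025, 146·12²=21024, difference 1.
n=2: (145,12)∘(145,12) = (145·145+146·12·12, 145·12+12·145) = (42049,3480)
n=3: (42049,3480)∘(145,12) = (145·42049+146·12·3480, 145·3480+12·42049) = (12194065,1009188)
n=4: (12194065,1009188)∘(145,12) = (145·12194065+146·12·1009188, 145·1009188+12·12194065) = (3536236801,292661040)

145 12
42049 3480
12194065 1009188
3536236801 292661040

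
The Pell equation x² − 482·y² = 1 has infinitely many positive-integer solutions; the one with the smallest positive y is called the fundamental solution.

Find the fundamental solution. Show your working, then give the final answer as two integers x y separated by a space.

√482 = [21; 1,20,1,42, …], period ℓ=4 (even) → k=3
i=0: a=21 ⇒ p=21, q=1
…
i=2: a=20 ⇒ p=461, q=21
i=3: a=1 ⇒ p=483, q=22
(x₁, y₁) = (483, 22);  483² − 482·22² = 1 ✓

483 22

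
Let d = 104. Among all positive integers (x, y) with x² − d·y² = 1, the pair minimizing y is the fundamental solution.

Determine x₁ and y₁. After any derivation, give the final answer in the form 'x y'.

51 5

√104 → a₀=10, period (5,20); ℓ=2 even so k=1
step 0: (10, 1)  from 10·(1,0) + (0,1)
step 1: (51, 5)  from 5·(10,1) + (1,0)
(x₁, y₁) = (51, 5);  51² − 104·5² = 1 ✓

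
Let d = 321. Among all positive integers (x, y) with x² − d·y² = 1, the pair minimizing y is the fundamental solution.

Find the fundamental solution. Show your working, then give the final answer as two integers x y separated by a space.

215 12

d=321: √d = [17; 1,10,1,34] (ℓ=4, even), read p_3/q_3
k=0  a_k=17  p_k/q_k = 17/1
k=1  a_k=1  p_k/q_k = 18/1
k=2  a_k=10  p_k/q_k = 197/11
k=3  a_k=1  p_k/q_k = 215/12
fundamental: x₁=215, y₁=12  (since 46225 − 321·144 = 1)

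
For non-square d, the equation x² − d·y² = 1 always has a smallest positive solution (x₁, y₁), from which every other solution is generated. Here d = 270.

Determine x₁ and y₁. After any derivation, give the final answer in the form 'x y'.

5291 322

d=270: √d = [16; 2,3,6,3,2,32] (ℓ=6, even), read p_5/q_5
k=0  a_k=16  p_k/q_k = 16/1
k=1  a_k=2  p_k/q_k = 33/2
k=2  a_k=3  p_k/q_k = 115/7
k=3  a_k=6  p_k/q_k = 723/44
k=4  a_k=3  p_k/q_k = 2284/139
k=5  a_k=2  p_k/q_k = 5291/322
fundamental: x₁=5291, y₁=322  (since 27994681 − 270·103684 = 1)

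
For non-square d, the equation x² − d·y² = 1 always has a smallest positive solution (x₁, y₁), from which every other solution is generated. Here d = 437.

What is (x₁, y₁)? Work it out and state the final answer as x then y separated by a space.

√437 = [20; 1,9,2,9,1,40, …], period ℓ=6 (even) → k=5
a_0=20:  p_0=20·1+0=20,  q_0=20·0+1=1
a_1=1:  p_1=1·20+1=21,  q_1=1·1+0=1
a_2=9:  p_2=9·21+20=209,  q_2=9·1+1=10
…
a_4=9:  p_4=9·439+209=4160,  q_4=9·21+10=199
a_5=1:  p_5=1·4160+439=4599,  q_5=1·199+21=220
(x₁, y₁) = (4599, 220);  4599² − 437·220² = 1 ✓

4599 220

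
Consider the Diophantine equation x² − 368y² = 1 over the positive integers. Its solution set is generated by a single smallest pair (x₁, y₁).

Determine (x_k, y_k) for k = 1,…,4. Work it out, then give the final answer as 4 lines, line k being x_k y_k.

1151 60
2649601 138120
6099380351 317952180
14040770918401 731925780240

d=368: √d = [19; 5,2,5,38] (ℓ=4, even), read p_3/q_3
i=0: a=19 ⇒ p=19, q=1
…
i=2: a=2 ⇒ p=211, q=11
i=3: a=5 ⇒ p=1151, q=60
fundamental: x₁=1151, y₁=60  (since 1324801 − 368·3600 = 1)
n=2: (1151,60)∘(1151,60) = (1151·1151+368·60·60, 1151·60+60·1151) = (2649601,138120)
n=3: (2649601,138120)∘(1151,60) = (1151·2649601+368·60·138120, 1151·138120+60·2649601) = (6099380351,317952180)
n=4: (6099380351,317952180)∘(1151,60) = (1151·6099380351+368·60·317952180, 1151·317952180+60·6099380351) = (14040770918401,731925780240)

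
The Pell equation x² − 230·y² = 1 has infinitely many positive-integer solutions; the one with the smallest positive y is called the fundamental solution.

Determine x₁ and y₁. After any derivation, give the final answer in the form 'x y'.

91 6

√230 → a₀=15, period (6,30); ℓ=2 even so k=1
k=0  a_k=15  p_k/q_k = 15/1
k=1  a_k=6  p_k/q_k = 91/6
fundamental: x₁=91, y₁=6  (since 8281 − 230·36 = 1)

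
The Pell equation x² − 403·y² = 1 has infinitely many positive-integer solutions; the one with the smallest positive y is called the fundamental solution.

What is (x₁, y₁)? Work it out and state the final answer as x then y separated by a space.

√403 → a₀=20, period (13,2,1,3,1,3,1,2,13,40); ℓ=10 even so k=9
step 0: (20, 1)  from 20·(1,0) + (0,1)
step 1: (261, 13)  from 13·(20,1) + (1,0)
step 2: (542, 27)  from 2·(261,13) + (20,1)
step 3: (803, 40)  from 1·(542,27) + (261,13)
step 4: (2951, 147)  from 3·(803,40) + (542,27)
step 5: (3754, 187)  from 1·(2951,147) + (803,40)
step 6: (14213, 708)  from 3·(3754,187) + (2951,147)
…
step 8: (50147, 2498)  from 2·(17967,895) + (14213,708)
step 9: (669878, 33369)  from 13·(50147,2498) + (17967,895)
→ (669878, 33369).  Check: 669878²=448736534884, 403·33369²=448736534883, difference 1.

669878 33369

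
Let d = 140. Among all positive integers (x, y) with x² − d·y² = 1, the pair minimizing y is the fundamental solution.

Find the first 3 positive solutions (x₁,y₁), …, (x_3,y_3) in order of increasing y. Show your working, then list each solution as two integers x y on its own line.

71 6
10081 852
1431431 120978

√140 → a₀=11, period (1,4,1,22); ℓ=4 even so k=3
a_0=11:  p_0=11·1+0=11,  q_0=11·0+1=1
a_1=1:  p_1=1·11+1=12,  q_1=1·1+0=1
a_2=4:  p_2=4·12+11=59,  q_2=4·1+1=5
a_3=1:  p_3=1·59+12=71,  q_3=1·5+1=6
→ (71, 6).  Check: 71²=5041, 140·6²=5040, difference 1.
k=2:  x_2 = 71·71+140·6·6 = 10081,  y_2 = 71·6+6·71 = 852
k=3:  x_3 = 71·10081+140·6·852 = 1431431,  y_3 = 71·852+6·10081 = 120978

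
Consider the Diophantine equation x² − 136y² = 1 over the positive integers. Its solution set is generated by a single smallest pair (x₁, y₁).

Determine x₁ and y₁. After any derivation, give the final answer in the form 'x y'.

35 3

√136 → a₀=11, period (1,1,1,22); ℓ=4 even so k=3
a_0=11:  p_0=11·1+0=11,  q_0=11·0+1=1
a_1=1:  p_1=1·11+1=12,  q_1=1·1+0=1
a_2=1:  p_2=1·12+11=23,  q_2=1·1+1=2
a_3=1:  p_3=1·23+12=35,  q_3=1·2+1=3
→ (35, 3).  Check: 35²=1225, 136·3²=1224, difference 1.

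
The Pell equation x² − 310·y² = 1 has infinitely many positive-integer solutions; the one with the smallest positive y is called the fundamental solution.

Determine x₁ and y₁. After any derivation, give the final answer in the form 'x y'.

√310 = [17; 1,1,1,1,5,…,1,1,34, …], period ℓ=16 (even) → k=15
i=0: a=17 ⇒ p=17, q=1
…
i=6: a=3 ⇒ p=1567, q=89
…
i=8: a=2 ⇒ p=5687, q=323
i=9: a=1 ⇒ p=7747, q=440
…
i=11: a=5 ⇒ p=152387, q=8655
i=12: a=1 ⇒ p=181315, q=10298
…
i=14: a=1 ⇒ p=515017, q=29251
i=15: a=1 ⇒ p=848719, q=48204
(x₁, y₁) = (848719, 48204);  848719² − 310·48204² = 1 ✓

848719 48204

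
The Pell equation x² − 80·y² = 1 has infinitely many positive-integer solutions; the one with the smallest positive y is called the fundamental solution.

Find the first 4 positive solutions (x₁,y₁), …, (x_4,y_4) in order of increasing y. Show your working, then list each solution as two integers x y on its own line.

[8; 1,16] for √80; ℓ=2 ⇒ convergent index 1
step 0: (8, 1)  from 8·(1,0) + (0,1)
step 1: (9, 1)  from 1·(8,1) + (1,0)
(x₁, y₁) = (9, 1);  9² − 80·1² = 1 ✓
n=2: (9,1)∘(9,1) = (9·9+80·1·1, 9·1+1·9) = (161,18)
n=3: (161,18)∘(9,1) = (9·161+80·1·18, 9·18+1·161) = (2889,323)
n=4: (2889,323)∘(9,1) = (9·2889+80·1·323, 9·323+1·2889) = (51841,5796)

9 1
161 18
2889 323
51841 5796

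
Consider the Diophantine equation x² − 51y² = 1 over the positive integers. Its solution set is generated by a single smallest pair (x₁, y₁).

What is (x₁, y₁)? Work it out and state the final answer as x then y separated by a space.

50 7

√51 → a₀=7, period (7,14); ℓ=2 even so k=1
a_0=7:  p_0=7·1+0=7,  q_0=7·0+1=1
a_1=7:  p_1=7·7+1=50,  q_1=7·1+0=7
(x₁, y₁) = (50, 7);  50² − 51·7² = 1 ✓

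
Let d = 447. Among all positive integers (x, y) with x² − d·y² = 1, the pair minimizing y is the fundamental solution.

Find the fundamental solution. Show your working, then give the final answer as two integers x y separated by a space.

[21; 7,42] for √447; ℓ=2 ⇒ convergent index 1
i=0: a=21 ⇒ p=21, q=1
i=1: a=7 ⇒ p=148, q=7
→ (148, 7).  Check: 148²=21904, 447·7²=21903, difference 1.

148 7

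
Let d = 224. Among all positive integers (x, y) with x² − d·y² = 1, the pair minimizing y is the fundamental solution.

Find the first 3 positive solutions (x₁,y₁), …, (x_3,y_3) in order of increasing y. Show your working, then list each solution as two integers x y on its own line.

15 1
449 30
13455 899

[14; 1,28] for √224; ℓ=2 ⇒ convergent index 1
k=0  a_k=14  p_k/q_k = 14/1
k=1  a_k=1  p_k/q_k = 15/1
fundamental: x₁=15, y₁=1  (since 225 − 224·1 = 1)
n=2: (15,1)∘(15,1) = (15·15+224·1·1, 15·1+1·15) = (449,30)
n=3: (449,30)∘(15,1) = (15·449+224·1·30, 15·30+1·449) = (13455,899)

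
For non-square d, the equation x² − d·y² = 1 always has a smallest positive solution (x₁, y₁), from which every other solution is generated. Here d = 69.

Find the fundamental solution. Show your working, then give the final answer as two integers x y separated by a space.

7775 936

√69 = [8; 3,3,1,4,1,3,3,16, …], period ℓ=8 (even) → k=7
i=0: a=8 ⇒ p=8, q=1
i=1: a=3 ⇒ p=25, q=3
i=2: a=3 ⇒ p=83, q=10
…
i=6: a=3 ⇒ p=2384, q=287
i=7: a=3 ⇒ p=7775, q=936
fundamental: x₁=7775, y₁=936  (since 60450625 − 69·876096 = 1)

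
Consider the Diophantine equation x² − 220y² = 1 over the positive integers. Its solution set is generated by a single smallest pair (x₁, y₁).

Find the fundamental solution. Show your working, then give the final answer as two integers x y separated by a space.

[14; 1,4,1,28] for √220; ℓ=4 ⇒ convergent index 3
a_0=14:  p_0=14·1+0=14,  q_0=14·0+1=1
a_1=1:  p_1=1·14+1=15,  q_1=1·1+0=1
a_2=4:  p_2=4·15+14=74,  q_2=4·1+1=5
a_3=1:  p_3=1·74+15=89,  q_3=1·5+1=6
→ (89, 6).  Check: 89²=7921, 220·6²=7920, difference 1.

89 6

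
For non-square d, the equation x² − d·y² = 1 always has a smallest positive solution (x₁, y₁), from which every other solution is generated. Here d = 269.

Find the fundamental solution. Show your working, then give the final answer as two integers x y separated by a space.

d=269: √d = [16; 2,2,32] (ℓ=3, odd), read p_5/q_5
step 0: (16, 1)  from 16·(1,0) + (0,1)
…
step 2: (82, 5)  from 2·(33,2) + (16,1)
…
step 4: (5396, 329)  from 2·(2657,162) + (82,5)
step 5: (13449, 820)  from 2·(5396,329) + (2657,162)
→ (13449, 820).  Check: 13449²=180875601, 269·820²=180875600, difference 1.

13449 820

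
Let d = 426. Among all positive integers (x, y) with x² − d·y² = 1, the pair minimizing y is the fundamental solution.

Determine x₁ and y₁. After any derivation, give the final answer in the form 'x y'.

88751 4300

[20; 1,1,1,3,2,6,2,3,1,1,1,40] for √426; ℓ=12 ⇒ convergent index 11
i=0: a=20 ⇒ p=20, q=1
…
i=2: a=1 ⇒ p=41, q=2
i=3: a=1 ⇒ p=62, q=3
i=4: a=3 ⇒ p=227, q=11
…
i=6: a=6 ⇒ p=3323, q=161
…
i=10: a=1 ⇒ p=56780, q=2751
i=11: a=1 ⇒ p=88751, q=4300
(x₁, y₁) = (88751, 4300);  88751² − 426·4300² = 1 ✓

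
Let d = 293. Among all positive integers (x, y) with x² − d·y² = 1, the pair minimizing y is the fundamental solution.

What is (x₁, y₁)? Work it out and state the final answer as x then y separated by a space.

√293 = [17; 8,1,1,8,34, …], period ℓ=5 (odd) → k=9
step 0: (17, 1)  from 17·(1,0) + (0,1)
…
step 5: (84679, 4947)  from 34·(2482,145) + (291,17)
…
step 7: (764593, 44668)  from 1·(679914,39721) + (84679,4947)
step 8: (1444507, 84389)  from 1·(764593,44668) + (679914,39721)
step 9: (12320649, 719780)  from 8·(1444507,84389) + (764593,44668)
fundamental: x₁=12320649, y₁=719780  (since 151798391781201 − 293·518083248400 = 1)

12320649 719780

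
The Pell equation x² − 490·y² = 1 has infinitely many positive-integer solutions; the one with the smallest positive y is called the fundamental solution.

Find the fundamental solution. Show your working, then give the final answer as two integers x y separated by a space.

[22; 7,2,1,4,4,4,1,2,7,44] for √490; ℓ=10 ⇒ convergent index 9
k=0  a_k=22  p_k/q_k = 22/1
…
k=5  a_k=4  p_k/q_k = 9607/434
k=6  a_k=4  p_k/q_k = 40708/1839
…
k=8  a_k=2  p_k/q_k = 141338/6385
k=9  a_k=7  p_k/q_k = 1039681/46968
→ (1039681, 46968).  Check: 1039681²=1080936581761, 490·46968²=1080936581760, difference 1.

1039681 46968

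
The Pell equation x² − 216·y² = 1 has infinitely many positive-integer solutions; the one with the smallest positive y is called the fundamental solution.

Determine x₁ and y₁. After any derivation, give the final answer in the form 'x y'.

√216 → a₀=14, period (1,2,3,2,1,28); ℓ=6 even so k=5
k=0  a_k=14  p_k/q_k = 14/1
k=1  a_k=1  p_k/q_k = 15/1
…
k=4  a_k=2  p_k/q_k = 338/23
k=5  a_k=1  p_k/q_k = 485/33
→ (485, 33).  Check: 485²=235225, 216·33²=235224, difference 1.

485 33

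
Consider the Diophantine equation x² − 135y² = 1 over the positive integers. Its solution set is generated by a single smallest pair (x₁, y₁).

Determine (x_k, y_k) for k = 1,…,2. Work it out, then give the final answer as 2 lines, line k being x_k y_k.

244 21
119071 10248

d=135: √d = [11; 1,1,1,1,1,1,1,22] (ℓ=8, even), read p_7/q_7
step 0: (11, 1)  from 11·(1,0) + (0,1)
step 1: (12, 1)  from 1·(11,1) + (1,0)
…
step 6: (151, 13)  from 1·(93,8) + (58,5)
step 7: (244, 21)  from 1·(151,13) + (93,8)
(x₁, y₁) = (244, 21);  244² − 135·21² = 1 ✓
(244+21√135)^2 = 119071 + 10248√135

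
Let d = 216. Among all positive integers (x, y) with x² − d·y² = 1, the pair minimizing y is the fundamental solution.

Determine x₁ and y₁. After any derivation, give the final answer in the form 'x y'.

485 33

[14; 1,2,3,2,1,28] for √216; ℓ=6 ⇒ convergent index 5
i=0: a=14 ⇒ p=14, q=1
i=1: a=1 ⇒ p=15, q=1
i=2: a=2 ⇒ p=44, q=3
i=3: a=3 ⇒ p=147, q=10
i=4: a=2 ⇒ p=338, q=23
i=5: a=1 ⇒ p=485, q=33
(x₁, y₁) = (485, 33);  485² − 216·33² = 1 ✓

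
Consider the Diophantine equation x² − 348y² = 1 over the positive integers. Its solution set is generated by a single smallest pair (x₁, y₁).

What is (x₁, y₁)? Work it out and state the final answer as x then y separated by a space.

1567 84

d=348: √d = [18; 1,1,1,8,1,1,1,36] (ℓ=8, even), read p_7/q_7
a_0=18:  p_0=18·1+0=18,  q_0=18·0+1=1
a_1=1:  p_1=1·18+1=19,  q_1=1·1+0=1
…
a_3=1:  p_3=1·37+19=56,  q_3=1·2+1=3
…
a_5=1:  p_5=1·485+56=541,  q_5=1·26+3=29
a_6=1:  p_6=1·541+485=1026,  q_6=1·29+26=55
a_7=1:  p_7=1·1026+541=1567,  q_7=1·55+29=84
(x₁, y₁) = (1567, 84);  1567² − 348·84² = 1 ✓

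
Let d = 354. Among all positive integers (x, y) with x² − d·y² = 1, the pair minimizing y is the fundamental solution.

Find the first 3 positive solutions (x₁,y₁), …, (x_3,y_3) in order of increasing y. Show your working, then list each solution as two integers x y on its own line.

258065 13716
133195088449 7079239080
68745981000924305 3653807666346684

√354 → a₀=18, period (1,4,2,2,18,2,2,4,1,36); ℓ=10 even so k=9
k=0  a_k=18  p_k/q_k = 18/1
…
k=7  a_k=2  p_k/q_k = 47771/2539
k=8  a_k=4  p_k/q_k = 210294/11177
k=9  a_k=1  p_k/q_k = 258065/13716
fundamental: x₁=258065, y₁=13716  (since 66597544225 − 354·188128656 = 1)
n=2: (258065,13716)∘(258065,13716) = (258065·258065+354·13716·13716, 258065·13716+13716·258065) = (133195088449,7079239080)
n=3: (133195088449,7079239080)∘(258065,13716) = (258065·133195088449+354·13716·7079239080, 258065·7079239080+13716·133195088449) = (68745981000924305,3653807666346684)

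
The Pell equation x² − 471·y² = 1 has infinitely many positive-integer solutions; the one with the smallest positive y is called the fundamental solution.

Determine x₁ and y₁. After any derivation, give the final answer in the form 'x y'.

7838695 361188

√471 → a₀=21, period (1,2,2,1,3,…,2,1,42); ℓ=14 even so k=13
k=0  a_k=21  p_k/q_k = 21/1
…
k=2  a_k=2  p_k/q_k = 65/3
…
k=8  a_k=4  p_k/q_k = 198665/9154
…
k=12  a_k=2  p_k/q_k = 5506953/253747
k=13  a_k=1  p_k/q_k = 7838695/361188
fundamental: x₁=7838695, y₁=361188  (since 61445139303025 − 471·130456771344 = 1)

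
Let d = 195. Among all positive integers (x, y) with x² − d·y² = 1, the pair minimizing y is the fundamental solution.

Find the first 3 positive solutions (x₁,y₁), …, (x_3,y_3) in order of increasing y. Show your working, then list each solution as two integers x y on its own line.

d=195: √d = [13; 1,26] (ℓ=2, even), read p_1/q_1
a_0=13:  p_0=13·1+0=13,  q_0=13·0+1=1
a_1=1:  p_1=1·13+1=14,  q_1=1·1+0=1
(x₁, y₁) = (14, 1);  14² − 195·1² = 1 ✓
k=2:  x_2 = 14·14+195·1·1 = 391,  y_2 = 14·1+1·14 = 28
k=3:  x_3 = 14·391+195·1·28 = 10934,  y_3 = 14·28+1·391 = 783

14 1
391 28
10934 783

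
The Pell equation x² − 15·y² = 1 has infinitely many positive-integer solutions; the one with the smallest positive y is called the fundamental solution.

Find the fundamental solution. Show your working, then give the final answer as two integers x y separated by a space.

4 1

√15 → a₀=3, period (1,6); ℓ=2 even so k=1
k=0  a_k=3  p_k/q_k = 3/1
k=1  a_k=1  p_k/q_k = 4/1
→ (4, 1).  Check: 4²=16, 15·1²=15, difference 1.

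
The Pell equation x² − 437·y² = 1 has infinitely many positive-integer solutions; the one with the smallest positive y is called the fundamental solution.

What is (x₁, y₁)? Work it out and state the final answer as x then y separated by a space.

d=437: √d = [20; 1,9,2,9,1,40] (ℓ=6, even), read p_5/q_5
a_0=20:  p_0=20·1+0=20,  q_0=20·0+1=1
a_1=1:  p_1=1·20+1=21,  q_1=1·1+0=1
a_2=9:  p_2=9·21+20=209,  q_2=9·1+1=10
…
a_4=9:  p_4=9·439+209=4160,  q_4=9·21+10=199
a_5=1:  p_5=1·4160+439=4599,  q_5=1·199+21=220
fundamental: x₁=4599, y₁=220  (since 21150801 − 437·48400 = 1)

4599 220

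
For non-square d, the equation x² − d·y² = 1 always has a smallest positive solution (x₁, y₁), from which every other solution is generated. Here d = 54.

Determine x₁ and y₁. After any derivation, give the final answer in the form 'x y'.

485 66

[7; 2,1,6,1,2,14] for √54; ℓ=6 ⇒ convergent index 5
a_0=7:  p_0=7·1+0=7,  q_0=7·0+1=1
a_1=2:  p_1=2·7+1=15,  q_1=2·1+0=2
…
a_4=1:  p_4=1·147+22=169,  q_4=1·20+3=23
a_5=2:  p_5=2·169+147=485,  q_5=2·23+20=66
fundamental: x₁=485, y₁=66  (since 235225 − 54·4356 = 1)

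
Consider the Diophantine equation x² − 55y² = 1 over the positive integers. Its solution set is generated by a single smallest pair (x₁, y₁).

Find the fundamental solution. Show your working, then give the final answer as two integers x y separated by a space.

√55 → a₀=7, period (2,2,2,14); ℓ=4 even so k=3
step 0: (7, 1)  from 7·(1,0) + (0,1)
…
step 2: (37, 5)  from 2·(15,2) + (7,1)
step 3: (89, 12)  from 2·(37,5) + (15,2)
(x₁, y₁) = (89, 12);  89² − 55·12² = 1 ✓

89 12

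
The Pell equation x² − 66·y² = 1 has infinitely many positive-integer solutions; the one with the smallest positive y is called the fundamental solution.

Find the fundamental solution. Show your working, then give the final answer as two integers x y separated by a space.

√66 = [8; 8,16, …], period ℓ=2 (even) → k=1
k=0  a_k=8  p_k/q_k = 8/1
k=1  a_k=8  p_k/q_k = 65/8
(x₁, y₁) = (65, 8);  65² − 66·8² = 1 ✓

65 8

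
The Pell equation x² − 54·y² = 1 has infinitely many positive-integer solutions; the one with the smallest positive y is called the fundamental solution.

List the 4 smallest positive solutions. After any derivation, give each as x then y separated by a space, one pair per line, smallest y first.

485 66
470449 64020
456335045 62099334
442644523201 60236289960

d=54: √d = [7; 2,1,6,1,2,14] (ℓ=6, even), read p_5/q_5
step 0: (7, 1)  from 7·(1,0) + (0,1)
…
step 2: (22, 3)  from 1·(15,2) + (7,1)
…
step 4: (169, 23)  from 1·(147,20) + (22,3)
step 5: (485, 66)  from 2·(169,23) + (147,20)
→ (485, 66).  Check: 485²=235225, 54·66²=235224, difference 1.
k=2:  x_2 = 485·485+54·66·66 = 470449,  y_2 = 485·66+66·485 = 64020
k=3:  x_3 = 485·470449+54·66·64020 = 456335045,  y_3 = 485·64020+66·470449 = 62099334
k=4:  x_4 = 485·456335045+54·66·62099334 = 442644523201,  y_4 = 485·62099334+66·456335045 = 60236289960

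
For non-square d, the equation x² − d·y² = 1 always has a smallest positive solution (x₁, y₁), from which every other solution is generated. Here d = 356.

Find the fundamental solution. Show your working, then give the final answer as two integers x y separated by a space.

d=356: √d = [18; 1,6,1,1,2,…,6,1,36] (ℓ=14, even), read p_13/q_13
a_0=18:  p_0=18·1+0=18,  q_0=18·0+1=1
…
a_3=1:  p_3=1·132+19=151,  q_3=1·7+1=8
a_4=1:  p_4=1·151+132=283,  q_4=1·8+7=15
…
a_9=2:  p_9=2·9717+8717=28151,  q_9=2·515+462=1492
a_10=1:  p_10=1·28151+9717=37868,  q_10=1·1492+515=2007
…
a_12=6:  p_12=6·66019+37868=433982,  q_12=6·3499+2007=23001
a_13=1:  p_13=1·433982+66019=500001,  q_13=1·23001+3499=26500
→ (500001, 26500).  Check: 500001²=250001000001, 356·26500²=250001000000, difference 1.

500001 26500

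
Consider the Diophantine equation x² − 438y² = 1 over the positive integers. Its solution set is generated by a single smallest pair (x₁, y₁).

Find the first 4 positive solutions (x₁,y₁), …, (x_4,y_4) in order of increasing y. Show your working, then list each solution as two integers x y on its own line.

293 14
171697 8204
100614149 4807530
58959719617 2817204376

√438 → a₀=20, period (1,12,1,40); ℓ=4 even so k=3
i=0: a=20 ⇒ p=20, q=1
i=1: a=1 ⇒ p=21, q=1
i=2: a=12 ⇒ p=272, q=13
i=3: a=1 ⇒ p=293, q=14
(x₁, y₁) = (293, 14);  293² − 438·14² = 1 ✓
(293+14√438)^2 = 171697 + 8204√438
(293+14√438)^3 = 100614149 + 4807530√438
(293+14√438)^4 = 58959719617 + 2817204376√438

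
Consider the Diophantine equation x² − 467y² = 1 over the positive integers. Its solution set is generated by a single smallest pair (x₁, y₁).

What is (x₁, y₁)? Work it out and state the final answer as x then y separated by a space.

1625626 75225

√467 = [21; 1,1,1,1,3,…,1,1,42, …], period ℓ=14 (even) → k=13
i=0: a=21 ⇒ p=21, q=1
…
i=2: a=1 ⇒ p=43, q=2
…
i=7: a=21 ⇒ p=27164, q=1257
i=8: a=3 ⇒ p=82767, q=3830
i=9: a=3 ⇒ p=275465, q=12747
i=10: a=1 ⇒ p=358232, q=16577
…
i=12: a=1 ⇒ p=991929, q=45901
i=13: a=1 ⇒ p=1625626, q=75225
→ (1625626, 75225).  Check: 1625626²=2642659891876, 467·75225²=2642659891875, difference 1.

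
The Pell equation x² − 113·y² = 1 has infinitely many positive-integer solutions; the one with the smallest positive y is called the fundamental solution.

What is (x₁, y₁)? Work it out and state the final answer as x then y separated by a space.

1204353 113296

√113 = [10; 1,1,1,2,2,1,1,1,20, …], period ℓ=9 (odd) → k=17
a_0=10:  p_0=10·1+0=10,  q_0=10·0+1=1
…
a_4=2:  p_4=2·32+21=85,  q_4=2·3+2=8
…
a_7=1:  p_7=1·287+202=489,  q_7=1·27+19=46
a_8=1:  p_8=1·489+287=776,  q_8=1·46+27=73
a_9=20:  p_9=20·776+489=16009,  q_9=20·73+46=1506
a_10=1:  p_10=1·16009+776=16785,  q_10=1·1506+73=1579
…
a_12=1:  p_12=1·32794+16785=49579,  q_12=1·3085+1579=4664
…
a_16=1:  p_16=1·445435+313483=758918,  q_16=1·41903+29490=71393
a_17=1:  p_17=1·758918+445435=1204353,  q_17=1·71393+41903=113296
(x₁, y₁) = (1204353, 113296);  1204353² − 113·113296² = 1 ✓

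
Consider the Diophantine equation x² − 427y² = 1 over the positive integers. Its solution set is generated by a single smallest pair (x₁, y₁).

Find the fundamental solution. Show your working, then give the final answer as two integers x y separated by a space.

62 3

[20; 1,1,1,40] for √427; ℓ=4 ⇒ convergent index 3
k=0  a_k=20  p_k/q_k = 20/1
…
k=2  a_k=1  p_k/q_k = 41/2
k=3  a_k=1  p_k/q_k = 62/3
→ (62, 3).  Check: 62²=3844, 427·3²=3843, difference 1.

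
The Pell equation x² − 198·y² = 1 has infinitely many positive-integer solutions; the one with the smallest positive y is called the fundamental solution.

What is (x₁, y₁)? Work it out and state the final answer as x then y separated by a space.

√198 = [14; 14,28, …], period ℓ=2 (even) → k=1
k=0  a_k=14  p_k/q_k = 14/1
k=1  a_k=14  p_k/q_k = 197/14
fundamental: x₁=197, y₁=14  (since 38809 − 198·196 = 1)

197 14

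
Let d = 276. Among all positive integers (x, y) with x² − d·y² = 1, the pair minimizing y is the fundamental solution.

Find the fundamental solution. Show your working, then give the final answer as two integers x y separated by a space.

d=276: √d = [16; 1,1,1,1,2,2,2,1,1,1,1,32] (ℓ=12, even), read p_11/q_11
a_0=16:  p_0=16·1+0=16,  q_0=16·0+1=1
a_1=1:  p_1=1·16+1=17,  q_1=1·1+0=1
a_2=1:  p_2=1·17+16=33,  q_2=1·1+1=2
a_3=1:  p_3=1·33+17=50,  q_3=1·2+1=3
a_4=1:  p_4=1·50+33=83,  q_4=1·3+2=5
a_5=2:  p_5=2·83+50=216,  q_5=2·5+3=13
a_6=2:  p_6=2·216+83=515,  q_6=2·13+5=31
a_7=2:  p_7=2·515+216=1246,  q_7=2·31+13=75
a_8=1:  p_8=1·1246+515=1761,  q_8=1·75+31=106
a_9=1:  p_9=1·1761+1246=3007,  q_9=1·106+75=181
a_10=1:  p_10=1·3007+1761=4768,  q_10=1·181+106=287
a_11=1:  p_11=1·4768+3007=7775,  q_11=1·287+181=468
(x₁, y₁) = (7775, 468);  7775² − 276·468² = 1 ✓

7775 468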